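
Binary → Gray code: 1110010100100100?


Binary: 1110010100100100
Gray code: G = B XOR (B >> 1)
B >> 1 = 0111001010010010
1110010100100100 XOR 0111001010010010:
  1 XOR 0 = 1
  1 XOR 1 = 0
  1 XOR 1 = 0
  0 XOR 1 = 1
  0 XOR 0 = 0
  1 XOR 0 = 1
  0 XOR 1 = 1
  1 XOR 0 = 1
  0 XOR 1 = 1
  0 XOR 0 = 0
  1 XOR 0 = 1
  0 XOR 1 = 1
  0 XOR 0 = 0
  1 XOR 0 = 1
  0 XOR 1 = 1
  0 XOR 0 = 0
= 1001011110110110


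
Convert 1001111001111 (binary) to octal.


Group into 3-bit groups: 001001111001111
  001 = 1
  001 = 1
  111 = 7
  001 = 1
  111 = 7
= 0o11717


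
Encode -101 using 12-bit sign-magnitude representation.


Sign bit: 1 (negative)
Magnitude: 101 = 00001100101
= 100001100101


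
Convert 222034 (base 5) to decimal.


Positional values (base 5):
  4 × 5^0 = 4 × 1 = 4
  3 × 5^1 = 3 × 5 = 15
  0 × 5^2 = 0 × 25 = 0
  2 × 5^3 = 2 × 125 = 250
  2 × 5^4 = 2 × 625 = 1250
  2 × 5^5 = 2 × 3125 = 6250
Sum = 4 + 15 + 0 + 250 + 1250 + 6250
= 7769


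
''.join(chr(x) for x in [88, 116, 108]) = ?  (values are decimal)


Codes (decimal): 88 116 108
Per-code ASCII lookup:
  88  (range 65-90: uppercase, 88 - 65 = 23) → 'X'
  116  (range 97-122: lowercase, 116 - 97 = 19) → 't'
  108  (range 97-122: lowercase, 108 - 97 = 11) → 'l'
= 'Xtl'


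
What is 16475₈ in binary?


Each octal digit → 3 binary bits:
  1 = 001
  6 = 110
  4 = 100
  7 = 111
  5 = 101
Concatenate: 001 110 100 111 101
= 001110100111101


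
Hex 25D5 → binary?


Each hex digit → 4 binary bits:
  2 = 0010
  5 = 0101
  D = 1101
  5 = 0101
Concatenate: 0010 0101 1101 0101
= 0010010111010101


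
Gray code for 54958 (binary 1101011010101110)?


Binary: 1101011010101110
Gray code: G = B XOR (B >> 1)
B >> 1 = 0110101101010111
1101011010101110 XOR 0110101101010111:
  1 XOR 0 = 1
  1 XOR 1 = 0
  0 XOR 1 = 1
  1 XOR 0 = 1
  0 XOR 1 = 1
  1 XOR 0 = 1
  1 XOR 1 = 0
  0 XOR 1 = 1
  1 XOR 0 = 1
  0 XOR 1 = 1
  1 XOR 0 = 1
  0 XOR 1 = 1
  1 XOR 0 = 1
  1 XOR 1 = 0
  1 XOR 1 = 0
  0 XOR 1 = 1
= 1011110111111001


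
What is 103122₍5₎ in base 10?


Positional values (base 5):
  2 × 5^0 = 2 × 1 = 2
  2 × 5^1 = 2 × 5 = 10
  1 × 5^2 = 1 × 25 = 25
  3 × 5^3 = 3 × 125 = 375
  0 × 5^4 = 0 × 625 = 0
  1 × 5^5 = 1 × 3125 = 3125
Sum = 2 + 10 + 25 + 375 + 0 + 3125
= 3537


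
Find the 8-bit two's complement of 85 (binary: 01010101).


Original: 01010101
Step 1 - Invert all bits: 10101010
Step 2 - Add 1: 10101010 + 1
= 10101011 (represents -85)


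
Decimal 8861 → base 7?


Divide by 7 repeatedly:
8861 ÷ 7 = 1265 remainder 6
1265 ÷ 7 = 180 remainder 5
180 ÷ 7 = 25 remainder 5
25 ÷ 7 = 3 remainder 4
3 ÷ 7 = 0 remainder 3
Reading remainders bottom-up:
= 34556


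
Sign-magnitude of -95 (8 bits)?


Sign bit: 1 (negative)
Magnitude: 95 = 1011111
= 11011111


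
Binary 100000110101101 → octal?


Group into 3-bit groups: 100000110101101
  100 = 4
  000 = 0
  110 = 6
  101 = 5
  101 = 5
= 0o40655


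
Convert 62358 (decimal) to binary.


Divide by 2 repeatedly:
62358 ÷ 2 = 31179 remainder 0
31179 ÷ 2 = 15589 remainder 1
15589 ÷ 2 = 7794 remainder 1
7794 ÷ 2 = 3897 remainder 0
3897 ÷ 2 = 1948 remainder 1
1948 ÷ 2 = 974 remainder 0
974 ÷ 2 = 487 remainder 0
487 ÷ 2 = 243 remainder 1
243 ÷ 2 = 121 remainder 1
121 ÷ 2 = 60 remainder 1
60 ÷ 2 = 30 remainder 0
30 ÷ 2 = 15 remainder 0
15 ÷ 2 = 7 remainder 1
7 ÷ 2 = 3 remainder 1
3 ÷ 2 = 1 remainder 1
1 ÷ 2 = 0 remainder 1
Reading remainders bottom-up:
= 1111001110010110


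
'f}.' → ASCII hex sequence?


String: 'f}.'  (3 characters)
Per-character ASCII lookup:
  'f': lowercase starts at 97: 'f' = 97 + 5 = 102 → 0x66
  '}': special character: '}' = 125 → 0x7D
  '.': special character: '.' = 46 → 0x2E
= 0x66 0x7D 0x2E


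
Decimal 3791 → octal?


Divide by 8 repeatedly:
3791 ÷ 8 = 473 remainder 7
473 ÷ 8 = 59 remainder 1
59 ÷ 8 = 7 remainder 3
7 ÷ 8 = 0 remainder 7
Reading remainders bottom-up:
= 0o7317


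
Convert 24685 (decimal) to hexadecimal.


Divide by 16 repeatedly:
24685 ÷ 16 = 1542 remainder 13 (D)
1542 ÷ 16 = 96 remainder 6 (6)
96 ÷ 16 = 6 remainder 0 (0)
6 ÷ 16 = 0 remainder 6 (6)
Reading remainders bottom-up:
= 0x606D


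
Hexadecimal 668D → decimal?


Positional values:
Position 0: D × 16^0 = 13 × 1 = 13
Position 1: 8 × 16^1 = 8 × 16 = 128
Position 2: 6 × 16^2 = 6 × 256 = 1536
Position 3: 6 × 16^3 = 6 × 4096 = 24576
Sum = 13 + 128 + 1536 + 24576
= 26253


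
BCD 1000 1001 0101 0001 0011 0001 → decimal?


Each 4-bit group → digit:
  1000 → 8
  1001 → 9
  0101 → 5
  0001 → 1
  0011 → 3
  0001 → 1
= 895131


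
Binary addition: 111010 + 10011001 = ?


Align and add column by column (LSB to MSB, carry propagating):
  000111010
+ 010011001
  ---------
  col 0: 0 + 1 + 0 (carry in) = 1 → bit 1, carry out 0
  col 1: 1 + 0 + 0 (carry in) = 1 → bit 1, carry out 0
  col 2: 0 + 0 + 0 (carry in) = 0 → bit 0, carry out 0
  col 3: 1 + 1 + 0 (carry in) = 2 → bit 0, carry out 1
  col 4: 1 + 1 + 1 (carry in) = 3 → bit 1, carry out 1
  col 5: 1 + 0 + 1 (carry in) = 2 → bit 0, carry out 1
  col 6: 0 + 0 + 1 (carry in) = 1 → bit 1, carry out 0
  col 7: 0 + 1 + 0 (carry in) = 1 → bit 1, carry out 0
  col 8: 0 + 0 + 0 (carry in) = 0 → bit 0, carry out 0
Reading bits MSB→LSB: 011010011
Strip leading zeros: 11010011
= 11010011


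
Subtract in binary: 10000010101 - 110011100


Align and subtract column by column (LSB to MSB, borrowing when needed):
  10000010101
- 00110011100
  -----------
  col 0: (1 - 0 borrow-in) - 0 → 1 - 0 = 1, borrow out 0
  col 1: (0 - 0 borrow-in) - 0 → 0 - 0 = 0, borrow out 0
  col 2: (1 - 0 borrow-in) - 1 → 1 - 1 = 0, borrow out 0
  col 3: (0 - 0 borrow-in) - 1 → borrow from next column: (0+2) - 1 = 1, borrow out 1
  col 4: (1 - 1 borrow-in) - 1 → borrow from next column: (0+2) - 1 = 1, borrow out 1
  col 5: (0 - 1 borrow-in) - 0 → borrow from next column: (-1+2) - 0 = 1, borrow out 1
  col 6: (0 - 1 borrow-in) - 0 → borrow from next column: (-1+2) - 0 = 1, borrow out 1
  col 7: (0 - 1 borrow-in) - 1 → borrow from next column: (-1+2) - 1 = 0, borrow out 1
  col 8: (0 - 1 borrow-in) - 1 → borrow from next column: (-1+2) - 1 = 0, borrow out 1
  col 9: (0 - 1 borrow-in) - 0 → borrow from next column: (-1+2) - 0 = 1, borrow out 1
  col 10: (1 - 1 borrow-in) - 0 → 0 - 0 = 0, borrow out 0
Reading bits MSB→LSB: 01001111001
Strip leading zeros: 1001111001
= 1001111001


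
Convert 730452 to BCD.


Each digit → 4-bit binary:
  7 → 0111
  3 → 0011
  0 → 0000
  4 → 0100
  5 → 0101
  2 → 0010
= 0111 0011 0000 0100 0101 0010


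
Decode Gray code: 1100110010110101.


Gray code: 1100110010110101
MSB stays the same: 1
Each subsequent bit = prev_binary XOR current_gray:
  B[1] = 1 XOR 1 = 0
  B[2] = 0 XOR 0 = 0
  B[3] = 0 XOR 0 = 0
  B[4] = 0 XOR 1 = 1
  B[5] = 1 XOR 1 = 0
  B[6] = 0 XOR 0 = 0
  B[7] = 0 XOR 0 = 0
  B[8] = 0 XOR 1 = 1
  B[9] = 1 XOR 0 = 1
  B[10] = 1 XOR 1 = 0
  B[11] = 0 XOR 1 = 1
  B[12] = 1 XOR 0 = 1
  B[13] = 1 XOR 1 = 0
  B[14] = 0 XOR 0 = 0
  B[15] = 0 XOR 1 = 1
= 1000100011011001 (35033 decimal)


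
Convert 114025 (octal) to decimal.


Positional values:
Position 0: 5 × 8^0 = 5
Position 1: 2 × 8^1 = 16
Position 2: 0 × 8^2 = 0
Position 3: 4 × 8^3 = 2048
Position 4: 1 × 8^4 = 4096
Position 5: 1 × 8^5 = 32768
Sum = 5 + 16 + 0 + 2048 + 4096 + 32768
= 38933


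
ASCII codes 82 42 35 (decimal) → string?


Codes (decimal): 82 42 35
Per-code ASCII lookup:
  82  (range 65-90: uppercase, 82 - 65 = 17) → 'R'
  42  (special character) → '*'
  35  (special character) → '#'
= 'R*#'


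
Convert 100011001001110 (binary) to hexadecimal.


Group into 4-bit nibbles: 0100011001001110
  0100 = 4
  0110 = 6
  0100 = 4
  1110 = E
= 0x464E


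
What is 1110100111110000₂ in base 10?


Positional values:
Bit 4: 1 × 2^4 = 16
Bit 5: 1 × 2^5 = 32
Bit 6: 1 × 2^6 = 64
Bit 7: 1 × 2^7 = 128
Bit 8: 1 × 2^8 = 256
Bit 11: 1 × 2^11 = 2048
Bit 13: 1 × 2^13 = 8192
Bit 14: 1 × 2^14 = 16384
Bit 15: 1 × 2^15 = 32768
Sum = 16 + 32 + 64 + 128 + 256 + 2048 + 8192 + 16384 + 32768
= 59888


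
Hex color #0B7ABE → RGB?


Hex: #0B7ABE
R = 0B₁₆ = 11
G = 7A₁₆ = 122
B = BE₁₆ = 190
= RGB(11, 122, 190)


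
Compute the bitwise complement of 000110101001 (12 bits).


Original: 000110101001
Invert all bits:
  bit 0: 0 → 1
  bit 1: 0 → 1
  bit 2: 0 → 1
  bit 3: 1 → 0
  bit 4: 1 → 0
  bit 5: 0 → 1
  bit 6: 1 → 0
  bit 7: 0 → 1
  bit 8: 1 → 0
  bit 9: 0 → 1
  bit 10: 0 → 1
  bit 11: 1 → 0
= 111001010110


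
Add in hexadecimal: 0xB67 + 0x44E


Align and add column by column (LSB to MSB, each column mod 16 with carry):
  0B67
+ 044E
  ----
  col 0: 7(7) + E(14) + 0 (carry in) = 21 → 5(5), carry out 1
  col 1: 6(6) + 4(4) + 1 (carry in) = 11 → B(11), carry out 0
  col 2: B(11) + 4(4) + 0 (carry in) = 15 → F(15), carry out 0
  col 3: 0(0) + 0(0) + 0 (carry in) = 0 → 0(0), carry out 0
Reading digits MSB→LSB: 0FB5
Strip leading zeros: FB5
= 0xFB5


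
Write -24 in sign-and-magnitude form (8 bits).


Sign bit: 1 (negative)
Magnitude: 24 = 0011000
= 10011000


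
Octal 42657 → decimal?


Positional values:
Position 0: 7 × 8^0 = 7
Position 1: 5 × 8^1 = 40
Position 2: 6 × 8^2 = 384
Position 3: 2 × 8^3 = 1024
Position 4: 4 × 8^4 = 16384
Sum = 7 + 40 + 384 + 1024 + 16384
= 17839


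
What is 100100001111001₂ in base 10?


Positional values:
Bit 0: 1 × 2^0 = 1
Bit 3: 1 × 2^3 = 8
Bit 4: 1 × 2^4 = 16
Bit 5: 1 × 2^5 = 32
Bit 6: 1 × 2^6 = 64
Bit 11: 1 × 2^11 = 2048
Bit 14: 1 × 2^14 = 16384
Sum = 1 + 8 + 16 + 32 + 64 + 2048 + 16384
= 18553


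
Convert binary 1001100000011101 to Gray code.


Binary: 1001100000011101
Gray code: G = B XOR (B >> 1)
B >> 1 = 0100110000001110
1001100000011101 XOR 0100110000001110:
  1 XOR 0 = 1
  0 XOR 1 = 1
  0 XOR 0 = 0
  1 XOR 0 = 1
  1 XOR 1 = 0
  0 XOR 1 = 1
  0 XOR 0 = 0
  0 XOR 0 = 0
  0 XOR 0 = 0
  0 XOR 0 = 0
  0 XOR 0 = 0
  1 XOR 0 = 1
  1 XOR 1 = 0
  1 XOR 1 = 0
  0 XOR 1 = 1
  1 XOR 0 = 1
= 1101010000010011


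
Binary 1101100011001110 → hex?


Group into 4-bit nibbles: 1101100011001110
  1101 = D
  1000 = 8
  1100 = C
  1110 = E
= 0xD8CE


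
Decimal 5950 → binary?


Divide by 2 repeatedly:
5950 ÷ 2 = 2975 remainder 0
2975 ÷ 2 = 1487 remainder 1
1487 ÷ 2 = 743 remainder 1
743 ÷ 2 = 371 remainder 1
371 ÷ 2 = 185 remainder 1
185 ÷ 2 = 92 remainder 1
92 ÷ 2 = 46 remainder 0
46 ÷ 2 = 23 remainder 0
23 ÷ 2 = 11 remainder 1
11 ÷ 2 = 5 remainder 1
5 ÷ 2 = 2 remainder 1
2 ÷ 2 = 1 remainder 0
1 ÷ 2 = 0 remainder 1
Reading remainders bottom-up:
= 1011100111110


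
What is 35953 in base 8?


Divide by 8 repeatedly:
35953 ÷ 8 = 4494 remainder 1
4494 ÷ 8 = 561 remainder 6
561 ÷ 8 = 70 remainder 1
70 ÷ 8 = 8 remainder 6
8 ÷ 8 = 1 remainder 0
1 ÷ 8 = 0 remainder 1
Reading remainders bottom-up:
= 0o106161


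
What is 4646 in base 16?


Divide by 16 repeatedly:
4646 ÷ 16 = 290 remainder 6 (6)
290 ÷ 16 = 18 remainder 2 (2)
18 ÷ 16 = 1 remainder 2 (2)
1 ÷ 16 = 0 remainder 1 (1)
Reading remainders bottom-up:
= 0x1226


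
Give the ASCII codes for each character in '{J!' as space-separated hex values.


String: '{J!'  (3 characters)
Per-character ASCII lookup:
  '{': special character: '{' = 123 → 0x7B
  'J': uppercase starts at 65: 'J' = 65 + 9 = 74 → 0x4A
  '!': special character: '!' = 33 → 0x21
= 0x7B 0x4A 0x21


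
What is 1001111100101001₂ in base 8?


Group into 3-bit groups: 001001111100101001
  001 = 1
  001 = 1
  111 = 7
  100 = 4
  101 = 5
  001 = 1
= 0o117451


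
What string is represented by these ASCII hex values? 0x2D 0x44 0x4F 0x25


Codes (hex): 0x2D 0x44 0x4F 0x25
Per-code ASCII lookup:
  0x2D = 45  (special character) → '-'
  0x44 = 68  (range 65-90: uppercase, 68 - 65 = 3) → 'D'
  0x4F = 79  (range 65-90: uppercase, 79 - 65 = 14) → 'O'
  0x25 = 37  (special character) → '%'
= '-DO%'


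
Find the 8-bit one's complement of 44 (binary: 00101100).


Original: 00101100
Invert all bits:
  bit 0: 0 → 1
  bit 1: 0 → 1
  bit 2: 1 → 0
  bit 3: 0 → 1
  bit 4: 1 → 0
  bit 5: 1 → 0
  bit 6: 0 → 1
  bit 7: 0 → 1
= 11010011


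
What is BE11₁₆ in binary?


Each hex digit → 4 binary bits:
  B = 1011
  E = 1110
  1 = 0001
  1 = 0001
Concatenate: 1011 1110 0001 0001
= 1011111000010001


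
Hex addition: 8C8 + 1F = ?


Align and add column by column (LSB to MSB, each column mod 16 with carry):
  08C8
+ 001F
  ----
  col 0: 8(8) + F(15) + 0 (carry in) = 23 → 7(7), carry out 1
  col 1: C(12) + 1(1) + 1 (carry in) = 14 → E(14), carry out 0
  col 2: 8(8) + 0(0) + 0 (carry in) = 8 → 8(8), carry out 0
  col 3: 0(0) + 0(0) + 0 (carry in) = 0 → 0(0), carry out 0
Reading digits MSB→LSB: 08E7
Strip leading zeros: 8E7
= 0x8E7


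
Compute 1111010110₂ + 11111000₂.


Align and add column by column (LSB to MSB, carry propagating):
  01111010110
+ 00011111000
  -----------
  col 0: 0 + 0 + 0 (carry in) = 0 → bit 0, carry out 0
  col 1: 1 + 0 + 0 (carry in) = 1 → bit 1, carry out 0
  col 2: 1 + 0 + 0 (carry in) = 1 → bit 1, carry out 0
  col 3: 0 + 1 + 0 (carry in) = 1 → bit 1, carry out 0
  col 4: 1 + 1 + 0 (carry in) = 2 → bit 0, carry out 1
  col 5: 0 + 1 + 1 (carry in) = 2 → bit 0, carry out 1
  col 6: 1 + 1 + 1 (carry in) = 3 → bit 1, carry out 1
  col 7: 1 + 1 + 1 (carry in) = 3 → bit 1, carry out 1
  col 8: 1 + 0 + 1 (carry in) = 2 → bit 0, carry out 1
  col 9: 1 + 0 + 1 (carry in) = 2 → bit 0, carry out 1
  col 10: 0 + 0 + 1 (carry in) = 1 → bit 1, carry out 0
Reading bits MSB→LSB: 10011001110
Strip leading zeros: 10011001110
= 10011001110


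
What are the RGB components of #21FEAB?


Hex: #21FEAB
R = 21₁₆ = 33
G = FE₁₆ = 254
B = AB₁₆ = 171
= RGB(33, 254, 171)


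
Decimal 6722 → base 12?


Divide by 12 repeatedly:
6722 ÷ 12 = 560 remainder 2
560 ÷ 12 = 46 remainder 8
46 ÷ 12 = 3 remainder 10
3 ÷ 12 = 0 remainder 3
Reading remainders bottom-up:
= 3A82


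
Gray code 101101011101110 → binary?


Gray code: 101101011101110
MSB stays the same: 1
Each subsequent bit = prev_binary XOR current_gray:
  B[1] = 1 XOR 0 = 1
  B[2] = 1 XOR 1 = 0
  B[3] = 0 XOR 1 = 1
  B[4] = 1 XOR 0 = 1
  B[5] = 1 XOR 1 = 0
  B[6] = 0 XOR 0 = 0
  B[7] = 0 XOR 1 = 1
  B[8] = 1 XOR 1 = 0
  B[9] = 0 XOR 1 = 1
  B[10] = 1 XOR 0 = 1
  B[11] = 1 XOR 1 = 0
  B[12] = 0 XOR 1 = 1
  B[13] = 1 XOR 1 = 0
  B[14] = 0 XOR 0 = 0
= 110110010110100 (27828 decimal)


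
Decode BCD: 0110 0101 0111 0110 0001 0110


Each 4-bit group → digit:
  0110 → 6
  0101 → 5
  0111 → 7
  0110 → 6
  0001 → 1
  0110 → 6
= 657616


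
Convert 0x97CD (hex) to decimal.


Positional values:
Position 0: D × 16^0 = 13 × 1 = 13
Position 1: C × 16^1 = 12 × 16 = 192
Position 2: 7 × 16^2 = 7 × 256 = 1792
Position 3: 9 × 16^3 = 9 × 4096 = 36864
Sum = 13 + 192 + 1792 + 36864
= 38861


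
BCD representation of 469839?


Each digit → 4-bit binary:
  4 → 0100
  6 → 0110
  9 → 1001
  8 → 1000
  3 → 0011
  9 → 1001
= 0100 0110 1001 1000 0011 1001


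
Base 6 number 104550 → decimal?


Positional values (base 6):
  0 × 6^0 = 0 × 1 = 0
  5 × 6^1 = 5 × 6 = 30
  5 × 6^2 = 5 × 36 = 180
  4 × 6^3 = 4 × 216 = 864
  0 × 6^4 = 0 × 1296 = 0
  1 × 6^5 = 1 × 7776 = 7776
Sum = 0 + 30 + 180 + 864 + 0 + 7776
= 8850


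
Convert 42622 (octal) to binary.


Each octal digit → 3 binary bits:
  4 = 100
  2 = 010
  6 = 110
  2 = 010
  2 = 010
Concatenate: 100 010 110 010 010
= 100010110010010


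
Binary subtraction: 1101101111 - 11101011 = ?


Align and subtract column by column (LSB to MSB, borrowing when needed):
  1101101111
- 0011101011
  ----------
  col 0: (1 - 0 borrow-in) - 1 → 1 - 1 = 0, borrow out 0
  col 1: (1 - 0 borrow-in) - 1 → 1 - 1 = 0, borrow out 0
  col 2: (1 - 0 borrow-in) - 0 → 1 - 0 = 1, borrow out 0
  col 3: (1 - 0 borrow-in) - 1 → 1 - 1 = 0, borrow out 0
  col 4: (0 - 0 borrow-in) - 0 → 0 - 0 = 0, borrow out 0
  col 5: (1 - 0 borrow-in) - 1 → 1 - 1 = 0, borrow out 0
  col 6: (1 - 0 borrow-in) - 1 → 1 - 1 = 0, borrow out 0
  col 7: (0 - 0 borrow-in) - 1 → borrow from next column: (0+2) - 1 = 1, borrow out 1
  col 8: (1 - 1 borrow-in) - 0 → 0 - 0 = 0, borrow out 0
  col 9: (1 - 0 borrow-in) - 0 → 1 - 0 = 1, borrow out 0
Reading bits MSB→LSB: 1010000100
Strip leading zeros: 1010000100
= 1010000100


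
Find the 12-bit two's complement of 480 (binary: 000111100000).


Original: 000111100000
Step 1 - Invert all bits: 111000011111
Step 2 - Add 1: 111000011111 + 1
= 111000100000 (represents -480)


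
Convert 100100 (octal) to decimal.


Positional values:
Position 0: 0 × 8^0 = 0
Position 1: 0 × 8^1 = 0
Position 2: 1 × 8^2 = 64
Position 3: 0 × 8^3 = 0
Position 4: 0 × 8^4 = 0
Position 5: 1 × 8^5 = 32768
Sum = 0 + 0 + 64 + 0 + 0 + 32768
= 32832


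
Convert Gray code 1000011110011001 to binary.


Gray code: 1000011110011001
MSB stays the same: 1
Each subsequent bit = prev_binary XOR current_gray:
  B[1] = 1 XOR 0 = 1
  B[2] = 1 XOR 0 = 1
  B[3] = 1 XOR 0 = 1
  B[4] = 1 XOR 0 = 1
  B[5] = 1 XOR 1 = 0
  B[6] = 0 XOR 1 = 1
  B[7] = 1 XOR 1 = 0
  B[8] = 0 XOR 1 = 1
  B[9] = 1 XOR 0 = 1
  B[10] = 1 XOR 0 = 1
  B[11] = 1 XOR 1 = 0
  B[12] = 0 XOR 1 = 1
  B[13] = 1 XOR 0 = 1
  B[14] = 1 XOR 0 = 1
  B[15] = 1 XOR 1 = 0
= 1111101011101110 (64238 decimal)


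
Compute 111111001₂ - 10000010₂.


Align and subtract column by column (LSB to MSB, borrowing when needed):
  111111001
- 010000010
  ---------
  col 0: (1 - 0 borrow-in) - 0 → 1 - 0 = 1, borrow out 0
  col 1: (0 - 0 borrow-in) - 1 → borrow from next column: (0+2) - 1 = 1, borrow out 1
  col 2: (0 - 1 borrow-in) - 0 → borrow from next column: (-1+2) - 0 = 1, borrow out 1
  col 3: (1 - 1 borrow-in) - 0 → 0 - 0 = 0, borrow out 0
  col 4: (1 - 0 borrow-in) - 0 → 1 - 0 = 1, borrow out 0
  col 5: (1 - 0 borrow-in) - 0 → 1 - 0 = 1, borrow out 0
  col 6: (1 - 0 borrow-in) - 0 → 1 - 0 = 1, borrow out 0
  col 7: (1 - 0 borrow-in) - 1 → 1 - 1 = 0, borrow out 0
  col 8: (1 - 0 borrow-in) - 0 → 1 - 0 = 1, borrow out 0
Reading bits MSB→LSB: 101110111
Strip leading zeros: 101110111
= 101110111


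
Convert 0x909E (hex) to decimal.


Positional values:
Position 0: E × 16^0 = 14 × 1 = 14
Position 1: 9 × 16^1 = 9 × 16 = 144
Position 2: 0 × 16^2 = 0 × 256 = 0
Position 3: 9 × 16^3 = 9 × 4096 = 36864
Sum = 14 + 144 + 0 + 36864
= 37022


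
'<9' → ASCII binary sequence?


String: '<9'  (2 characters)
Per-character ASCII lookup:
  '<': special character: '<' = 60 → 111100
  '9': digits start at 48: '9' = 48 + 9 = 57 → 111001
= 111100 111001


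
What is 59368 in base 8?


Divide by 8 repeatedly:
59368 ÷ 8 = 7421 remainder 0
7421 ÷ 8 = 927 remainder 5
927 ÷ 8 = 115 remainder 7
115 ÷ 8 = 14 remainder 3
14 ÷ 8 = 1 remainder 6
1 ÷ 8 = 0 remainder 1
Reading remainders bottom-up:
= 0o163750


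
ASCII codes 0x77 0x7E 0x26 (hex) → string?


Codes (hex): 0x77 0x7E 0x26
Per-code ASCII lookup:
  0x77 = 119  (range 97-122: lowercase, 119 - 97 = 22) → 'w'
  0x7E = 126  (special character) → '~'
  0x26 = 38  (special character) → '&'
= 'w~&'


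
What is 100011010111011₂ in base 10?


Positional values:
Bit 0: 1 × 2^0 = 1
Bit 1: 1 × 2^1 = 2
Bit 3: 1 × 2^3 = 8
Bit 4: 1 × 2^4 = 16
Bit 5: 1 × 2^5 = 32
Bit 7: 1 × 2^7 = 128
Bit 9: 1 × 2^9 = 512
Bit 10: 1 × 2^10 = 1024
Bit 14: 1 × 2^14 = 16384
Sum = 1 + 2 + 8 + 16 + 32 + 128 + 512 + 1024 + 16384
= 18107


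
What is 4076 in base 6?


Divide by 6 repeatedly:
4076 ÷ 6 = 679 remainder 2
679 ÷ 6 = 113 remainder 1
113 ÷ 6 = 18 remainder 5
18 ÷ 6 = 3 remainder 0
3 ÷ 6 = 0 remainder 3
Reading remainders bottom-up:
= 30512


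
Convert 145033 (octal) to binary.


Each octal digit → 3 binary bits:
  1 = 001
  4 = 100
  5 = 101
  0 = 000
  3 = 011
  3 = 011
Concatenate: 001 100 101 000 011 011
= 001100101000011011


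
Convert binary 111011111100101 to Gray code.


Binary: 111011111100101
Gray code: G = B XOR (B >> 1)
B >> 1 = 011101111110010
111011111100101 XOR 011101111110010:
  1 XOR 0 = 1
  1 XOR 1 = 0
  1 XOR 1 = 0
  0 XOR 1 = 1
  1 XOR 0 = 1
  1 XOR 1 = 0
  1 XOR 1 = 0
  1 XOR 1 = 0
  1 XOR 1 = 0
  1 XOR 1 = 0
  0 XOR 1 = 1
  0 XOR 0 = 0
  1 XOR 0 = 1
  0 XOR 1 = 1
  1 XOR 0 = 1
= 100110000010111


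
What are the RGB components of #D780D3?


Hex: #D780D3
R = D7₁₆ = 215
G = 80₁₆ = 128
B = D3₁₆ = 211
= RGB(215, 128, 211)


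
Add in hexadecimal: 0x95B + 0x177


Align and add column by column (LSB to MSB, each column mod 16 with carry):
  095B
+ 0177
  ----
  col 0: B(11) + 7(7) + 0 (carry in) = 18 → 2(2), carry out 1
  col 1: 5(5) + 7(7) + 1 (carry in) = 13 → D(13), carry out 0
  col 2: 9(9) + 1(1) + 0 (carry in) = 10 → A(10), carry out 0
  col 3: 0(0) + 0(0) + 0 (carry in) = 0 → 0(0), carry out 0
Reading digits MSB→LSB: 0AD2
Strip leading zeros: AD2
= 0xAD2


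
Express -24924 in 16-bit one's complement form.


Original: 0110000101011100
Invert all bits:
  bit 0: 0 → 1
  bit 1: 1 → 0
  bit 2: 1 → 0
  bit 3: 0 → 1
  bit 4: 0 → 1
  bit 5: 0 → 1
  bit 6: 0 → 1
  bit 7: 1 → 0
  bit 8: 0 → 1
  bit 9: 1 → 0
  bit 10: 0 → 1
  bit 11: 1 → 0
  bit 12: 1 → 0
  bit 13: 1 → 0
  bit 14: 0 → 1
  bit 15: 0 → 1
= 1001111010100011


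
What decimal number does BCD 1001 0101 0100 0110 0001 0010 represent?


Each 4-bit group → digit:
  1001 → 9
  0101 → 5
  0100 → 4
  0110 → 6
  0001 → 1
  0010 → 2
= 954612


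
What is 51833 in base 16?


Divide by 16 repeatedly:
51833 ÷ 16 = 3239 remainder 9 (9)
3239 ÷ 16 = 202 remainder 7 (7)
202 ÷ 16 = 12 remainder 10 (A)
12 ÷ 16 = 0 remainder 12 (C)
Reading remainders bottom-up:
= 0xCA79


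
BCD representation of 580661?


Each digit → 4-bit binary:
  5 → 0101
  8 → 1000
  0 → 0000
  6 → 0110
  6 → 0110
  1 → 0001
= 0101 1000 0000 0110 0110 0001


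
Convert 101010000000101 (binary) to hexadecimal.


Group into 4-bit nibbles: 0101010000000101
  0101 = 5
  0100 = 4
  0000 = 0
  0101 = 5
= 0x5405


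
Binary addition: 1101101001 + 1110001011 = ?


Align and add column by column (LSB to MSB, carry propagating):
  01101101001
+ 01110001011
  -----------
  col 0: 1 + 1 + 0 (carry in) = 2 → bit 0, carry out 1
  col 1: 0 + 1 + 1 (carry in) = 2 → bit 0, carry out 1
  col 2: 0 + 0 + 1 (carry in) = 1 → bit 1, carry out 0
  col 3: 1 + 1 + 0 (carry in) = 2 → bit 0, carry out 1
  col 4: 0 + 0 + 1 (carry in) = 1 → bit 1, carry out 0
  col 5: 1 + 0 + 0 (carry in) = 1 → bit 1, carry out 0
  col 6: 1 + 0 + 0 (carry in) = 1 → bit 1, carry out 0
  col 7: 0 + 1 + 0 (carry in) = 1 → bit 1, carry out 0
  col 8: 1 + 1 + 0 (carry in) = 2 → bit 0, carry out 1
  col 9: 1 + 1 + 1 (carry in) = 3 → bit 1, carry out 1
  col 10: 0 + 0 + 1 (carry in) = 1 → bit 1, carry out 0
Reading bits MSB→LSB: 11011110100
Strip leading zeros: 11011110100
= 11011110100


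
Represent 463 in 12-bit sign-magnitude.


Sign bit: 0 (positive)
Magnitude: 463 = 00111001111
= 000111001111


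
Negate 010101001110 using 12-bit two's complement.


Original: 010101001110
Step 1 - Invert all bits: 101010110001
Step 2 - Add 1: 101010110001 + 1
= 101010110010 (represents -1358)


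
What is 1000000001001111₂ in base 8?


Group into 3-bit groups: 001000000001001111
  001 = 1
  000 = 0
  000 = 0
  001 = 1
  001 = 1
  111 = 7
= 0o100117


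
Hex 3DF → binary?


Each hex digit → 4 binary bits:
  3 = 0011
  D = 1101
  F = 1111
Concatenate: 0011 1101 1111
= 001111011111


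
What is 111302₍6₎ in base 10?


Positional values (base 6):
  2 × 6^0 = 2 × 1 = 2
  0 × 6^1 = 0 × 6 = 0
  3 × 6^2 = 3 × 36 = 108
  1 × 6^3 = 1 × 216 = 216
  1 × 6^4 = 1 × 1296 = 1296
  1 × 6^5 = 1 × 7776 = 7776
Sum = 2 + 0 + 108 + 216 + 1296 + 7776
= 9398


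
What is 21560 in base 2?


Divide by 2 repeatedly:
21560 ÷ 2 = 10780 remainder 0
10780 ÷ 2 = 5390 remainder 0
5390 ÷ 2 = 2695 remainder 0
2695 ÷ 2 = 1347 remainder 1
1347 ÷ 2 = 673 remainder 1
673 ÷ 2 = 336 remainder 1
336 ÷ 2 = 168 remainder 0
168 ÷ 2 = 84 remainder 0
84 ÷ 2 = 42 remainder 0
42 ÷ 2 = 21 remainder 0
21 ÷ 2 = 10 remainder 1
10 ÷ 2 = 5 remainder 0
5 ÷ 2 = 2 remainder 1
2 ÷ 2 = 1 remainder 0
1 ÷ 2 = 0 remainder 1
Reading remainders bottom-up:
= 101010000111000


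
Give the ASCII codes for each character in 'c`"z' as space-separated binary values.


String: 'c`"z'  (4 characters)
Per-character ASCII lookup:
  'c': lowercase starts at 97: 'c' = 97 + 2 = 99 → 1100011
  '`': special character: '`' = 96 → 1100000
  '"': special character: '"' = 34 → 100010
  'z': lowercase starts at 97: 'z' = 97 + 25 = 122 → 1111010
= 1100011 1100000 100010 1111010


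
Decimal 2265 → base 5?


Divide by 5 repeatedly:
2265 ÷ 5 = 453 remainder 0
453 ÷ 5 = 90 remainder 3
90 ÷ 5 = 18 remainder 0
18 ÷ 5 = 3 remainder 3
3 ÷ 5 = 0 remainder 3
Reading remainders bottom-up:
= 33030


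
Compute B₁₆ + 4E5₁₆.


Align and add column by column (LSB to MSB, each column mod 16 with carry):
  000B
+ 04E5
  ----
  col 0: B(11) + 5(5) + 0 (carry in) = 16 → 0(0), carry out 1
  col 1: 0(0) + E(14) + 1 (carry in) = 15 → F(15), carry out 0
  col 2: 0(0) + 4(4) + 0 (carry in) = 4 → 4(4), carry out 0
  col 3: 0(0) + 0(0) + 0 (carry in) = 0 → 0(0), carry out 0
Reading digits MSB→LSB: 04F0
Strip leading zeros: 4F0
= 0x4F0


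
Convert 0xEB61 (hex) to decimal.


Positional values:
Position 0: 1 × 16^0 = 1 × 1 = 1
Position 1: 6 × 16^1 = 6 × 16 = 96
Position 2: B × 16^2 = 11 × 256 = 2816
Position 3: E × 16^3 = 14 × 4096 = 57344
Sum = 1 + 96 + 2816 + 57344
= 60257


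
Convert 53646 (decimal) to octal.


Divide by 8 repeatedly:
53646 ÷ 8 = 6705 remainder 6
6705 ÷ 8 = 838 remainder 1
838 ÷ 8 = 104 remainder 6
104 ÷ 8 = 13 remainder 0
13 ÷ 8 = 1 remainder 5
1 ÷ 8 = 0 remainder 1
Reading remainders bottom-up:
= 0o150616


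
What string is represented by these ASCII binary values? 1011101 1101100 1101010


Codes (binary): 1011101 1101100 1101010
Per-code ASCII lookup:
  1011101 = 93  (special character) → ']'
  1101100 = 108  (range 97-122: lowercase, 108 - 97 = 11) → 'l'
  1101010 = 106  (range 97-122: lowercase, 106 - 97 = 9) → 'j'
= ']lj'


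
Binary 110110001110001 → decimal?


Positional values:
Bit 0: 1 × 2^0 = 1
Bit 4: 1 × 2^4 = 16
Bit 5: 1 × 2^5 = 32
Bit 6: 1 × 2^6 = 64
Bit 10: 1 × 2^10 = 1024
Bit 11: 1 × 2^11 = 2048
Bit 13: 1 × 2^13 = 8192
Bit 14: 1 × 2^14 = 16384
Sum = 1 + 16 + 32 + 64 + 1024 + 2048 + 8192 + 16384
= 27761


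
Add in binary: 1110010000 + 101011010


Align and add column by column (LSB to MSB, carry propagating):
  01110010000
+ 00101011010
  -----------
  col 0: 0 + 0 + 0 (carry in) = 0 → bit 0, carry out 0
  col 1: 0 + 1 + 0 (carry in) = 1 → bit 1, carry out 0
  col 2: 0 + 0 + 0 (carry in) = 0 → bit 0, carry out 0
  col 3: 0 + 1 + 0 (carry in) = 1 → bit 1, carry out 0
  col 4: 1 + 1 + 0 (carry in) = 2 → bit 0, carry out 1
  col 5: 0 + 0 + 1 (carry in) = 1 → bit 1, carry out 0
  col 6: 0 + 1 + 0 (carry in) = 1 → bit 1, carry out 0
  col 7: 1 + 0 + 0 (carry in) = 1 → bit 1, carry out 0
  col 8: 1 + 1 + 0 (carry in) = 2 → bit 0, carry out 1
  col 9: 1 + 0 + 1 (carry in) = 2 → bit 0, carry out 1
  col 10: 0 + 0 + 1 (carry in) = 1 → bit 1, carry out 0
Reading bits MSB→LSB: 10011101010
Strip leading zeros: 10011101010
= 10011101010


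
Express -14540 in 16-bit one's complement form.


Original: 0011100011001100
Invert all bits:
  bit 0: 0 → 1
  bit 1: 0 → 1
  bit 2: 1 → 0
  bit 3: 1 → 0
  bit 4: 1 → 0
  bit 5: 0 → 1
  bit 6: 0 → 1
  bit 7: 0 → 1
  bit 8: 1 → 0
  bit 9: 1 → 0
  bit 10: 0 → 1
  bit 11: 0 → 1
  bit 12: 1 → 0
  bit 13: 1 → 0
  bit 14: 0 → 1
  bit 15: 0 → 1
= 1100011100110011


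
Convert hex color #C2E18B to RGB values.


Hex: #C2E18B
R = C2₁₆ = 194
G = E1₁₆ = 225
B = 8B₁₆ = 139
= RGB(194, 225, 139)


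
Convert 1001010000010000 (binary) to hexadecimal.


Group into 4-bit nibbles: 1001010000010000
  1001 = 9
  0100 = 4
  0001 = 1
  0000 = 0
= 0x9410


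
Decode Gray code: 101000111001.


Gray code: 101000111001
MSB stays the same: 1
Each subsequent bit = prev_binary XOR current_gray:
  B[1] = 1 XOR 0 = 1
  B[2] = 1 XOR 1 = 0
  B[3] = 0 XOR 0 = 0
  B[4] = 0 XOR 0 = 0
  B[5] = 0 XOR 0 = 0
  B[6] = 0 XOR 1 = 1
  B[7] = 1 XOR 1 = 0
  B[8] = 0 XOR 1 = 1
  B[9] = 1 XOR 0 = 1
  B[10] = 1 XOR 0 = 1
  B[11] = 1 XOR 1 = 0
= 110000101110 (3118 decimal)


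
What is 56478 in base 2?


Divide by 2 repeatedly:
56478 ÷ 2 = 28239 remainder 0
28239 ÷ 2 = 14119 remainder 1
14119 ÷ 2 = 7059 remainder 1
7059 ÷ 2 = 3529 remainder 1
3529 ÷ 2 = 1764 remainder 1
1764 ÷ 2 = 882 remainder 0
882 ÷ 2 = 441 remainder 0
441 ÷ 2 = 220 remainder 1
220 ÷ 2 = 110 remainder 0
110 ÷ 2 = 55 remainder 0
55 ÷ 2 = 27 remainder 1
27 ÷ 2 = 13 remainder 1
13 ÷ 2 = 6 remainder 1
6 ÷ 2 = 3 remainder 0
3 ÷ 2 = 1 remainder 1
1 ÷ 2 = 0 remainder 1
Reading remainders bottom-up:
= 1101110010011110


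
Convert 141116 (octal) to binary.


Each octal digit → 3 binary bits:
  1 = 001
  4 = 100
  1 = 001
  1 = 001
  1 = 001
  6 = 110
Concatenate: 001 100 001 001 001 110
= 001100001001001110


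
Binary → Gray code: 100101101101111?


Binary: 100101101101111
Gray code: G = B XOR (B >> 1)
B >> 1 = 010010110110111
100101101101111 XOR 010010110110111:
  1 XOR 0 = 1
  0 XOR 1 = 1
  0 XOR 0 = 0
  1 XOR 0 = 1
  0 XOR 1 = 1
  1 XOR 0 = 1
  1 XOR 1 = 0
  0 XOR 1 = 1
  1 XOR 0 = 1
  1 XOR 1 = 0
  0 XOR 1 = 1
  1 XOR 0 = 1
  1 XOR 1 = 0
  1 XOR 1 = 0
  1 XOR 1 = 0
= 110111011011000


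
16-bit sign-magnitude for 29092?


Sign bit: 0 (positive)
Magnitude: 29092 = 111000110100100
= 0111000110100100


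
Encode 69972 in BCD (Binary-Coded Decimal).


Each digit → 4-bit binary:
  6 → 0110
  9 → 1001
  9 → 1001
  7 → 0111
  2 → 0010
= 0110 1001 1001 0111 0010


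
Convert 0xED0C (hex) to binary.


Each hex digit → 4 binary bits:
  E = 1110
  D = 1101
  0 = 0000
  C = 1100
Concatenate: 1110 1101 0000 1100
= 1110110100001100


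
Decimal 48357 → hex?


Divide by 16 repeatedly:
48357 ÷ 16 = 3022 remainder 5 (5)
3022 ÷ 16 = 188 remainder 14 (E)
188 ÷ 16 = 11 remainder 12 (C)
11 ÷ 16 = 0 remainder 11 (B)
Reading remainders bottom-up:
= 0xBCE5


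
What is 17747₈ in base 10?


Positional values:
Position 0: 7 × 8^0 = 7
Position 1: 4 × 8^1 = 32
Position 2: 7 × 8^2 = 448
Position 3: 7 × 8^3 = 3584
Position 4: 1 × 8^4 = 4096
Sum = 7 + 32 + 448 + 3584 + 4096
= 8167


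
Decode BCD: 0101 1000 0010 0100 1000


Each 4-bit group → digit:
  0101 → 5
  1000 → 8
  0010 → 2
  0100 → 4
  1000 → 8
= 58248


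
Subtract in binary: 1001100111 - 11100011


Align and subtract column by column (LSB to MSB, borrowing when needed):
  1001100111
- 0011100011
  ----------
  col 0: (1 - 0 borrow-in) - 1 → 1 - 1 = 0, borrow out 0
  col 1: (1 - 0 borrow-in) - 1 → 1 - 1 = 0, borrow out 0
  col 2: (1 - 0 borrow-in) - 0 → 1 - 0 = 1, borrow out 0
  col 3: (0 - 0 borrow-in) - 0 → 0 - 0 = 0, borrow out 0
  col 4: (0 - 0 borrow-in) - 0 → 0 - 0 = 0, borrow out 0
  col 5: (1 - 0 borrow-in) - 1 → 1 - 1 = 0, borrow out 0
  col 6: (1 - 0 borrow-in) - 1 → 1 - 1 = 0, borrow out 0
  col 7: (0 - 0 borrow-in) - 1 → borrow from next column: (0+2) - 1 = 1, borrow out 1
  col 8: (0 - 1 borrow-in) - 0 → borrow from next column: (-1+2) - 0 = 1, borrow out 1
  col 9: (1 - 1 borrow-in) - 0 → 0 - 0 = 0, borrow out 0
Reading bits MSB→LSB: 0110000100
Strip leading zeros: 110000100
= 110000100


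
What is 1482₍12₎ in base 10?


Positional values (base 12):
  2 × 12^0 = 2 × 1 = 2
  8 × 12^1 = 8 × 12 = 96
  4 × 12^2 = 4 × 144 = 576
  1 × 12^3 = 1 × 1728 = 1728
Sum = 2 + 96 + 576 + 1728
= 2402


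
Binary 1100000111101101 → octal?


Group into 3-bit groups: 001100000111101101
  001 = 1
  100 = 4
  000 = 0
  111 = 7
  101 = 5
  101 = 5
= 0o140755


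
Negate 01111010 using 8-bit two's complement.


Original: 01111010
Step 1 - Invert all bits: 10000101
Step 2 - Add 1: 10000101 + 1
= 10000110 (represents -122)


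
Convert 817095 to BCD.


Each digit → 4-bit binary:
  8 → 1000
  1 → 0001
  7 → 0111
  0 → 0000
  9 → 1001
  5 → 0101
= 1000 0001 0111 0000 1001 0101


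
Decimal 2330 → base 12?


Divide by 12 repeatedly:
2330 ÷ 12 = 194 remainder 2
194 ÷ 12 = 16 remainder 2
16 ÷ 12 = 1 remainder 4
1 ÷ 12 = 0 remainder 1
Reading remainders bottom-up:
= 1422


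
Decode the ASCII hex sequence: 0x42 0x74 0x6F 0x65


Codes (hex): 0x42 0x74 0x6F 0x65
Per-code ASCII lookup:
  0x42 = 66  (range 65-90: uppercase, 66 - 65 = 1) → 'B'
  0x74 = 116  (range 97-122: lowercase, 116 - 97 = 19) → 't'
  0x6F = 111  (range 97-122: lowercase, 111 - 97 = 14) → 'o'
  0x65 = 101  (range 97-122: lowercase, 101 - 97 = 4) → 'e'
= 'Btoe'


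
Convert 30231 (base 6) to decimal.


Positional values (base 6):
  1 × 6^0 = 1 × 1 = 1
  3 × 6^1 = 3 × 6 = 18
  2 × 6^2 = 2 × 36 = 72
  0 × 6^3 = 0 × 216 = 0
  3 × 6^4 = 3 × 1296 = 3888
Sum = 1 + 18 + 72 + 0 + 3888
= 3979


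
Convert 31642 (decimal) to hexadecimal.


Divide by 16 repeatedly:
31642 ÷ 16 = 1977 remainder 10 (A)
1977 ÷ 16 = 123 remainder 9 (9)
123 ÷ 16 = 7 remainder 11 (B)
7 ÷ 16 = 0 remainder 7 (7)
Reading remainders bottom-up:
= 0x7B9A


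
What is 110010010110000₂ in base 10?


Positional values:
Bit 4: 1 × 2^4 = 16
Bit 5: 1 × 2^5 = 32
Bit 7: 1 × 2^7 = 128
Bit 10: 1 × 2^10 = 1024
Bit 13: 1 × 2^13 = 8192
Bit 14: 1 × 2^14 = 16384
Sum = 16 + 32 + 128 + 1024 + 8192 + 16384
= 25776


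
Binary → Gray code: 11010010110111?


Binary: 11010010110111
Gray code: G = B XOR (B >> 1)
B >> 1 = 01101001011011
11010010110111 XOR 01101001011011:
  1 XOR 0 = 1
  1 XOR 1 = 0
  0 XOR 1 = 1
  1 XOR 0 = 1
  0 XOR 1 = 1
  0 XOR 0 = 0
  1 XOR 0 = 1
  0 XOR 1 = 1
  1 XOR 0 = 1
  1 XOR 1 = 0
  0 XOR 1 = 1
  1 XOR 0 = 1
  1 XOR 1 = 0
  1 XOR 1 = 0
= 10111011101100


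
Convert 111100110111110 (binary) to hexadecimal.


Group into 4-bit nibbles: 0111100110111110
  0111 = 7
  1001 = 9
  1011 = B
  1110 = E
= 0x79BE


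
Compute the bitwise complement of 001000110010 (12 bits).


Original: 001000110010
Invert all bits:
  bit 0: 0 → 1
  bit 1: 0 → 1
  bit 2: 1 → 0
  bit 3: 0 → 1
  bit 4: 0 → 1
  bit 5: 0 → 1
  bit 6: 1 → 0
  bit 7: 1 → 0
  bit 8: 0 → 1
  bit 9: 0 → 1
  bit 10: 1 → 0
  bit 11: 0 → 1
= 110111001101


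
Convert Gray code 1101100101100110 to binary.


Gray code: 1101100101100110
MSB stays the same: 1
Each subsequent bit = prev_binary XOR current_gray:
  B[1] = 1 XOR 1 = 0
  B[2] = 0 XOR 0 = 0
  B[3] = 0 XOR 1 = 1
  B[4] = 1 XOR 1 = 0
  B[5] = 0 XOR 0 = 0
  B[6] = 0 XOR 0 = 0
  B[7] = 0 XOR 1 = 1
  B[8] = 1 XOR 0 = 1
  B[9] = 1 XOR 1 = 0
  B[10] = 0 XOR 1 = 1
  B[11] = 1 XOR 0 = 1
  B[12] = 1 XOR 0 = 1
  B[13] = 1 XOR 1 = 0
  B[14] = 0 XOR 1 = 1
  B[15] = 1 XOR 0 = 1
= 1001000110111011 (37307 decimal)


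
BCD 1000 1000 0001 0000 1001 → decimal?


Each 4-bit group → digit:
  1000 → 8
  1000 → 8
  0001 → 1
  0000 → 0
  1001 → 9
= 88109


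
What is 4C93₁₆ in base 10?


Positional values:
Position 0: 3 × 16^0 = 3 × 1 = 3
Position 1: 9 × 16^1 = 9 × 16 = 144
Position 2: C × 16^2 = 12 × 256 = 3072
Position 3: 4 × 16^3 = 4 × 4096 = 16384
Sum = 3 + 144 + 3072 + 16384
= 19603


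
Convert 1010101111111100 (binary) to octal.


Group into 3-bit groups: 001010101111111100
  001 = 1
  010 = 2
  101 = 5
  111 = 7
  111 = 7
  100 = 4
= 0o125774


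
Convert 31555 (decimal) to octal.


Divide by 8 repeatedly:
31555 ÷ 8 = 3944 remainder 3
3944 ÷ 8 = 493 remainder 0
493 ÷ 8 = 61 remainder 5
61 ÷ 8 = 7 remainder 5
7 ÷ 8 = 0 remainder 7
Reading remainders bottom-up:
= 0o75503


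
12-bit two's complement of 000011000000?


Original: 000011000000
Step 1 - Invert all bits: 111100111111
Step 2 - Add 1: 111100111111 + 1
= 111101000000 (represents -192)


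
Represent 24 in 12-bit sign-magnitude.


Sign bit: 0 (positive)
Magnitude: 24 = 00000011000
= 000000011000


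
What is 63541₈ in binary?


Each octal digit → 3 binary bits:
  6 = 110
  3 = 011
  5 = 101
  4 = 100
  1 = 001
Concatenate: 110 011 101 100 001
= 110011101100001


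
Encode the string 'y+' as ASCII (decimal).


String: 'y+'  (2 characters)
Per-character ASCII lookup:
  'y': lowercase starts at 97: 'y' = 97 + 24 = 121
  '+': special character: '+' = 43
= 121 43


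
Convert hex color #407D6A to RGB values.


Hex: #407D6A
R = 40₁₆ = 64
G = 7D₁₆ = 125
B = 6A₁₆ = 106
= RGB(64, 125, 106)


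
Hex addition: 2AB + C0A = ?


Align and add column by column (LSB to MSB, each column mod 16 with carry):
  02AB
+ 0C0A
  ----
  col 0: B(11) + A(10) + 0 (carry in) = 21 → 5(5), carry out 1
  col 1: A(10) + 0(0) + 1 (carry in) = 11 → B(11), carry out 0
  col 2: 2(2) + C(12) + 0 (carry in) = 14 → E(14), carry out 0
  col 3: 0(0) + 0(0) + 0 (carry in) = 0 → 0(0), carry out 0
Reading digits MSB→LSB: 0EB5
Strip leading zeros: EB5
= 0xEB5


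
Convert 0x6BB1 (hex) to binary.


Each hex digit → 4 binary bits:
  6 = 0110
  B = 1011
  B = 1011
  1 = 0001
Concatenate: 0110 1011 1011 0001
= 0110101110110001


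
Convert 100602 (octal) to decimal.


Positional values:
Position 0: 2 × 8^0 = 2
Position 1: 0 × 8^1 = 0
Position 2: 6 × 8^2 = 384
Position 3: 0 × 8^3 = 0
Position 4: 0 × 8^4 = 0
Position 5: 1 × 8^5 = 32768
Sum = 2 + 0 + 384 + 0 + 0 + 32768
= 33154


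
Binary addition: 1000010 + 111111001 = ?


Align and add column by column (LSB to MSB, carry propagating):
  0001000010
+ 0111111001
  ----------
  col 0: 0 + 1 + 0 (carry in) = 1 → bit 1, carry out 0
  col 1: 1 + 0 + 0 (carry in) = 1 → bit 1, carry out 0
  col 2: 0 + 0 + 0 (carry in) = 0 → bit 0, carry out 0
  col 3: 0 + 1 + 0 (carry in) = 1 → bit 1, carry out 0
  col 4: 0 + 1 + 0 (carry in) = 1 → bit 1, carry out 0
  col 5: 0 + 1 + 0 (carry in) = 1 → bit 1, carry out 0
  col 6: 1 + 1 + 0 (carry in) = 2 → bit 0, carry out 1
  col 7: 0 + 1 + 1 (carry in) = 2 → bit 0, carry out 1
  col 8: 0 + 1 + 1 (carry in) = 2 → bit 0, carry out 1
  col 9: 0 + 0 + 1 (carry in) = 1 → bit 1, carry out 0
Reading bits MSB→LSB: 1000111011
Strip leading zeros: 1000111011
= 1000111011


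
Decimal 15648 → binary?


Divide by 2 repeatedly:
15648 ÷ 2 = 7824 remainder 0
7824 ÷ 2 = 3912 remainder 0
3912 ÷ 2 = 1956 remainder 0
1956 ÷ 2 = 978 remainder 0
978 ÷ 2 = 489 remainder 0
489 ÷ 2 = 244 remainder 1
244 ÷ 2 = 122 remainder 0
122 ÷ 2 = 61 remainder 0
61 ÷ 2 = 30 remainder 1
30 ÷ 2 = 15 remainder 0
15 ÷ 2 = 7 remainder 1
7 ÷ 2 = 3 remainder 1
3 ÷ 2 = 1 remainder 1
1 ÷ 2 = 0 remainder 1
Reading remainders bottom-up:
= 11110100100000


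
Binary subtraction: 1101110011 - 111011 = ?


Align and subtract column by column (LSB to MSB, borrowing when needed):
  1101110011
- 0000111011
  ----------
  col 0: (1 - 0 borrow-in) - 1 → 1 - 1 = 0, borrow out 0
  col 1: (1 - 0 borrow-in) - 1 → 1 - 1 = 0, borrow out 0
  col 2: (0 - 0 borrow-in) - 0 → 0 - 0 = 0, borrow out 0
  col 3: (0 - 0 borrow-in) - 1 → borrow from next column: (0+2) - 1 = 1, borrow out 1
  col 4: (1 - 1 borrow-in) - 1 → borrow from next column: (0+2) - 1 = 1, borrow out 1
  col 5: (1 - 1 borrow-in) - 1 → borrow from next column: (0+2) - 1 = 1, borrow out 1
  col 6: (1 - 1 borrow-in) - 0 → 0 - 0 = 0, borrow out 0
  col 7: (0 - 0 borrow-in) - 0 → 0 - 0 = 0, borrow out 0
  col 8: (1 - 0 borrow-in) - 0 → 1 - 0 = 1, borrow out 0
  col 9: (1 - 0 borrow-in) - 0 → 1 - 0 = 1, borrow out 0
Reading bits MSB→LSB: 1100111000
Strip leading zeros: 1100111000
= 1100111000
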